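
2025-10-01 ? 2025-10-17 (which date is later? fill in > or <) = <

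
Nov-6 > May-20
True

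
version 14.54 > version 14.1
True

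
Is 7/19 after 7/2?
Yes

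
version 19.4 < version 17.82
False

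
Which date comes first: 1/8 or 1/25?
1/8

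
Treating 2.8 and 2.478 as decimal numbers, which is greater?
2.8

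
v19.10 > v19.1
True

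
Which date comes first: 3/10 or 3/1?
3/1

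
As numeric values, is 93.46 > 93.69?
False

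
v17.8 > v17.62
False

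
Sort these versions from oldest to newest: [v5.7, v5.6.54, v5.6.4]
[v5.6.4, v5.6.54, v5.7]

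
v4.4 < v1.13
False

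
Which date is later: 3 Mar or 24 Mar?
24 Mar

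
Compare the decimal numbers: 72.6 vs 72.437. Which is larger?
72.6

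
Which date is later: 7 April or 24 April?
24 April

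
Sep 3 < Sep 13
True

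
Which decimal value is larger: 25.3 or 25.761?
25.761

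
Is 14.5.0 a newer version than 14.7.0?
No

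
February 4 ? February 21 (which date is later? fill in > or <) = <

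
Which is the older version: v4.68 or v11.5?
v4.68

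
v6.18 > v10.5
False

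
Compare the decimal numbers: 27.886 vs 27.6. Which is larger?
27.886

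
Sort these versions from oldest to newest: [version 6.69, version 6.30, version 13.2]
[version 6.30, version 6.69, version 13.2]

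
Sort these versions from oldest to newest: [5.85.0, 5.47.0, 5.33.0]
[5.33.0, 5.47.0, 5.85.0]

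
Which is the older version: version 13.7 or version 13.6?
version 13.6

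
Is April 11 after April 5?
Yes. Day 11 comes after day 5 in April — this is a date comparison, not a decimal one (the decimal 4.11 would be smaller than 4.5).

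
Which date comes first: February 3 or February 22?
February 3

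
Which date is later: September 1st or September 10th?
September 10th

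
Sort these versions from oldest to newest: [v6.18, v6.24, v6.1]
[v6.1, v6.18, v6.24]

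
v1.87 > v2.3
False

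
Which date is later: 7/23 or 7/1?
7/23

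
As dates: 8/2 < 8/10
True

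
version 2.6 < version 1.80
False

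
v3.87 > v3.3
True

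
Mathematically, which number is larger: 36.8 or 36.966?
36.966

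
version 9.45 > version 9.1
True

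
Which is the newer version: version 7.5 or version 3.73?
version 7.5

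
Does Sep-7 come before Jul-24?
No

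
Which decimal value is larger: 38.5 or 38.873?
38.873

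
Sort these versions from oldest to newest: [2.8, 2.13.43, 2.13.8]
[2.8, 2.13.8, 2.13.43]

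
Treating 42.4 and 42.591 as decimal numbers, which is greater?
42.591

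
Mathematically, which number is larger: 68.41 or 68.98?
68.98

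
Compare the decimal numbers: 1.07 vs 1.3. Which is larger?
1.3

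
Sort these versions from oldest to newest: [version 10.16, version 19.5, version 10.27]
[version 10.16, version 10.27, version 19.5]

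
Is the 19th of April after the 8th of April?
Yes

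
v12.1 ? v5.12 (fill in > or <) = >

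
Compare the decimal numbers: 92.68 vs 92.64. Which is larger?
92.68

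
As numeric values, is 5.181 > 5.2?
False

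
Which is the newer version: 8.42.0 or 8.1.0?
8.42.0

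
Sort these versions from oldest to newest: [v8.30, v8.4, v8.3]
[v8.3, v8.4, v8.30]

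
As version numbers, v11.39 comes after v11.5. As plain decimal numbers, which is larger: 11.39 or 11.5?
11.5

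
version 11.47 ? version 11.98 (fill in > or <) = <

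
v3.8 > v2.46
True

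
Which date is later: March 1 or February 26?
March 1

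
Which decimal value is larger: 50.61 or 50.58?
50.61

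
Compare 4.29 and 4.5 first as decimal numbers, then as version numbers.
As decimals: 4.29 < 4.5. As versions: v4.29 > v4.5 (minor version 29 > 5).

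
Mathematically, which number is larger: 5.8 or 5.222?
5.8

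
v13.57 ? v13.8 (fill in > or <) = >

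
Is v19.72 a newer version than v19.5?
Yes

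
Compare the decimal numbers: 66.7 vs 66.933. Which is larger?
66.933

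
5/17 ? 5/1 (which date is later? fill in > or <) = >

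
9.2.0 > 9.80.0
False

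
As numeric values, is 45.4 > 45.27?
True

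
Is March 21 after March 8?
Yes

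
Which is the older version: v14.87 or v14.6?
v14.6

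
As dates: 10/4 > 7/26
True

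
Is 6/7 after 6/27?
No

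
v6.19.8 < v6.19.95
True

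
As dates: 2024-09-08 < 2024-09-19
True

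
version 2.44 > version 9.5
False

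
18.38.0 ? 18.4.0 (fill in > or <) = >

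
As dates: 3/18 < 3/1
False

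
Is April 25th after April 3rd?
Yes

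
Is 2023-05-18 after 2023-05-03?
Yes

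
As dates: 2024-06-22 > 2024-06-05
True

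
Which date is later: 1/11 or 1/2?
1/11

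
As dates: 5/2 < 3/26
False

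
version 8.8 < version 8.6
False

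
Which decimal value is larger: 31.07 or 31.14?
31.14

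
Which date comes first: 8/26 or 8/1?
8/1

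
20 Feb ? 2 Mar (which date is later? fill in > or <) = <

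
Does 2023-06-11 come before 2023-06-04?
No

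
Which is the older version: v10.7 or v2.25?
v2.25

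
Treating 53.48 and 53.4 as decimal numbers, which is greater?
53.48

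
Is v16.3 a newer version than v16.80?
No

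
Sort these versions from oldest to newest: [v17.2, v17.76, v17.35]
[v17.2, v17.35, v17.76]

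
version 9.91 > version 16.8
False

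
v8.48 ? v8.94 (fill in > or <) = <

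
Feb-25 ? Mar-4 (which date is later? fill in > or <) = <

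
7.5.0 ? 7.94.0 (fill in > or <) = <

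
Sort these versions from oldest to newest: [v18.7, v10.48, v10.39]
[v10.39, v10.48, v18.7]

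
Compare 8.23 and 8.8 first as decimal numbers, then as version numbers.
As decimals: 8.23 < 8.8. As versions: v8.23 > v8.8 (minor version 23 > 8).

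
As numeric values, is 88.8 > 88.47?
True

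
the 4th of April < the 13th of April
True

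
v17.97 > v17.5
True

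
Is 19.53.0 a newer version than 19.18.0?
Yes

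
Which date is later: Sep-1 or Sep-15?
Sep-15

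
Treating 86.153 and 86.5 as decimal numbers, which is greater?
86.5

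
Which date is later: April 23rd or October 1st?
October 1st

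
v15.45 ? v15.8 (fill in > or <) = >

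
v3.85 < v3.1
False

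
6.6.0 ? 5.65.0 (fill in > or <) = >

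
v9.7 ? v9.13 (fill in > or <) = <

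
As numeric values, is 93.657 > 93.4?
True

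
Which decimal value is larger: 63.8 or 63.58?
63.8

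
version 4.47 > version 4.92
False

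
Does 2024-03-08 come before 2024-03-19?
Yes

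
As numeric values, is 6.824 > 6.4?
True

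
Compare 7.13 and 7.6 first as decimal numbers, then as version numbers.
As decimals: 7.13 < 7.6. As versions: v7.13 > v7.6 (minor version 13 > 6).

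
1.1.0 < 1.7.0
True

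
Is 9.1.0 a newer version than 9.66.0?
No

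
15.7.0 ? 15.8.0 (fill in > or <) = <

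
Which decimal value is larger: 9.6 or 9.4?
9.6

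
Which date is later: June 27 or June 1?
June 27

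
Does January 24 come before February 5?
Yes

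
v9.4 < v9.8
True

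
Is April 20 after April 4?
Yes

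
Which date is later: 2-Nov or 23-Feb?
2-Nov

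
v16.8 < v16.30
True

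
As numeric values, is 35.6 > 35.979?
False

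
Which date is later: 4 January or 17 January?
17 January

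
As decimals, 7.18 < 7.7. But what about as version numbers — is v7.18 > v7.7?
True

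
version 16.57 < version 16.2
False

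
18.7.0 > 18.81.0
False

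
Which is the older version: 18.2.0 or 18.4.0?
18.2.0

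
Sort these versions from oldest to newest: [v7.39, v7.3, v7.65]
[v7.3, v7.39, v7.65]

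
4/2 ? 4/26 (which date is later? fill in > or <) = <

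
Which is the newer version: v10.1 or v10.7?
v10.7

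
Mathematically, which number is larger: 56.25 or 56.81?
56.81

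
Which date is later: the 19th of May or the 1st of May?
the 19th of May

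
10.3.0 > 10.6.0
False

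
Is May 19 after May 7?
Yes. Day 19 comes after day 7 in May — this is a date comparison, not a decimal one (the decimal 5.19 would be smaller than 5.7).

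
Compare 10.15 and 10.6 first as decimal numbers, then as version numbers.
As decimals: 10.15 < 10.6. As versions: v10.15 > v10.6 (minor version 15 > 6).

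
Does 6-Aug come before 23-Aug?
Yes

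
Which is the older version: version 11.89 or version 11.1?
version 11.1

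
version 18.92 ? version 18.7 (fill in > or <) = >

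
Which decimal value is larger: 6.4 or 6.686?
6.686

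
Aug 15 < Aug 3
False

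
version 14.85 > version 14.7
True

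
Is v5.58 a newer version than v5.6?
Yes. Version numbers are compared segment by segment as integers, not as decimals: minor version 58 > 6, so v5.58 > v5.6 (even though the decimal 5.58 < 5.6).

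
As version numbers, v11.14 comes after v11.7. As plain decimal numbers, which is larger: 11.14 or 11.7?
11.7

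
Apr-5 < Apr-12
True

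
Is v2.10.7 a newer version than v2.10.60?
No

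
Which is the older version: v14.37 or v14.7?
v14.7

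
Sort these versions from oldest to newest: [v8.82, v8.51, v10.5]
[v8.51, v8.82, v10.5]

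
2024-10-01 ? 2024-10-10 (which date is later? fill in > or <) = <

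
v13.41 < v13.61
True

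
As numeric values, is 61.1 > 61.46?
False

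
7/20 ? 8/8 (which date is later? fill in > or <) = <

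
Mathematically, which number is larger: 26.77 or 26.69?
26.77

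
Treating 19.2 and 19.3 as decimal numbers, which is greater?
19.3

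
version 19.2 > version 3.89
True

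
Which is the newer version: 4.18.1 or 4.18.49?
4.18.49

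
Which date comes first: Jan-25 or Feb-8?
Jan-25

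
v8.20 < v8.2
False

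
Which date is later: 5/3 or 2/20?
5/3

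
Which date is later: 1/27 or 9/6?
9/6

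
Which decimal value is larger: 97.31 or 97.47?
97.47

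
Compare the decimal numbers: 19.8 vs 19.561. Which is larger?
19.8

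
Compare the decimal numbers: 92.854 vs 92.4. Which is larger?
92.854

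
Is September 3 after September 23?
No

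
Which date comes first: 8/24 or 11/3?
8/24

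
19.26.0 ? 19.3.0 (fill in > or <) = >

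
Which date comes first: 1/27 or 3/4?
1/27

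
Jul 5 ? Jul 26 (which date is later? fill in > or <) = <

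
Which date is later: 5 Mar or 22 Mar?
22 Mar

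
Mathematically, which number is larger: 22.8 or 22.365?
22.8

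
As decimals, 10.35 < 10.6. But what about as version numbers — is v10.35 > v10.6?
True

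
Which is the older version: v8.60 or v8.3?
v8.3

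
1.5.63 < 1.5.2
False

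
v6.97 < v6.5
False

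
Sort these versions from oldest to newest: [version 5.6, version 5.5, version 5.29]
[version 5.5, version 5.6, version 5.29]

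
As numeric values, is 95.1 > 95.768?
False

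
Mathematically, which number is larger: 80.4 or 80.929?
80.929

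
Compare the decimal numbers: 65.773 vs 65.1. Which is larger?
65.773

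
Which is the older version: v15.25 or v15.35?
v15.25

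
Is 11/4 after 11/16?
No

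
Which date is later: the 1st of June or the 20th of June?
the 20th of June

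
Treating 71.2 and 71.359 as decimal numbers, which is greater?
71.359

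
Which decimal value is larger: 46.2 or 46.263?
46.263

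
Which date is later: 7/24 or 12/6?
12/6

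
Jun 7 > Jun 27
False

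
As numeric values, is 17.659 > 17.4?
True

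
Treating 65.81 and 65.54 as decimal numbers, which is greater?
65.81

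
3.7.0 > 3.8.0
False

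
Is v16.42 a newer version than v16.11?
Yes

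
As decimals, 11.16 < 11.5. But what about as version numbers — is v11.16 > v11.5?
True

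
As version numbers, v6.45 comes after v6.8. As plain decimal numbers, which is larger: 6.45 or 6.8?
6.8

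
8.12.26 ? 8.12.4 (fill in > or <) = >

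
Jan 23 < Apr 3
True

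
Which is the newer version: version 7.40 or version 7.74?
version 7.74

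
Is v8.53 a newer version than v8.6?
Yes. Version numbers are compared segment by segment as integers, not as decimals: minor version 53 > 6, so v8.53 > v8.6 (even though the decimal 8.53 < 8.6).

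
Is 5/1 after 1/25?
Yes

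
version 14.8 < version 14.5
False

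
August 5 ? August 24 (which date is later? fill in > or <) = <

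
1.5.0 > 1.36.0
False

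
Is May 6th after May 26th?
No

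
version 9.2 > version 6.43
True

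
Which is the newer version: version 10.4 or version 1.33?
version 10.4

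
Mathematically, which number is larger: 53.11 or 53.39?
53.39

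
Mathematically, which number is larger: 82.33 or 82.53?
82.53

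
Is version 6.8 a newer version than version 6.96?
No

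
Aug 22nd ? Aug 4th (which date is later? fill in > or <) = >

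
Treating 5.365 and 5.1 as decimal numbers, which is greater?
5.365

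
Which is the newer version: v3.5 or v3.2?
v3.5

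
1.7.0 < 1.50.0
True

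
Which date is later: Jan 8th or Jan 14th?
Jan 14th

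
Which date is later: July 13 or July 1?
July 13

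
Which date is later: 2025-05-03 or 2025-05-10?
2025-05-10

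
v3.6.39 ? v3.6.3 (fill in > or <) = >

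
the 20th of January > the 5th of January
True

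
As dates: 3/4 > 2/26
True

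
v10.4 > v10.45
False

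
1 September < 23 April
False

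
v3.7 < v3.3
False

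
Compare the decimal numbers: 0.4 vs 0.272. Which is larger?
0.4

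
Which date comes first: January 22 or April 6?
January 22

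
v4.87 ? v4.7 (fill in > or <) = >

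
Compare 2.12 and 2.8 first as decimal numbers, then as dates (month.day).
As decimals: 2.12 < 2.8. As dates: 2/12 is later than 2/8 (day 12 > day 8).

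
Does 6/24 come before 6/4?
No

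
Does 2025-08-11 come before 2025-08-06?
No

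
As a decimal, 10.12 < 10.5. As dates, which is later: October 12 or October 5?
October 12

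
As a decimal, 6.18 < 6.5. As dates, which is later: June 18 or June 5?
June 18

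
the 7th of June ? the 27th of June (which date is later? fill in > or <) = <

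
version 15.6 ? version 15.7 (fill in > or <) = <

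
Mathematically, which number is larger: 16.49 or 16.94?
16.94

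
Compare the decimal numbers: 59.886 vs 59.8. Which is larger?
59.886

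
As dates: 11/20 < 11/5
False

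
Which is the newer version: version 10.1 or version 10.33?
version 10.33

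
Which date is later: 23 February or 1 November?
1 November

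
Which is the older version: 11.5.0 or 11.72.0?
11.5.0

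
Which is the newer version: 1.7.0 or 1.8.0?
1.8.0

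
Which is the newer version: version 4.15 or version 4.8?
version 4.15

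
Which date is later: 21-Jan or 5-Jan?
21-Jan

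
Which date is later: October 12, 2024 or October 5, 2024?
October 12, 2024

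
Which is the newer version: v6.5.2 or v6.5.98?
v6.5.98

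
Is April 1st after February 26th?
Yes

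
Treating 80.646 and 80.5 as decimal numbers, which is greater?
80.646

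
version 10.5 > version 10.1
True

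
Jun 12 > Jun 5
True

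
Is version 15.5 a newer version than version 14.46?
Yes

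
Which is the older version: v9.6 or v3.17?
v3.17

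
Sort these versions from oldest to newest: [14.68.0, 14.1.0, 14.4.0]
[14.1.0, 14.4.0, 14.68.0]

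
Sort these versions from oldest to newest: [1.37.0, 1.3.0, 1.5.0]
[1.3.0, 1.5.0, 1.37.0]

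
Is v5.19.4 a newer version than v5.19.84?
No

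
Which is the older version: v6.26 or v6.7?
v6.7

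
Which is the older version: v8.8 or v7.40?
v7.40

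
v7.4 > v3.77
True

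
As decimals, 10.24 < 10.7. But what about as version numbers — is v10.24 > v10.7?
True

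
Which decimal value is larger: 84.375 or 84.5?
84.5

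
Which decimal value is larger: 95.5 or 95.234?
95.5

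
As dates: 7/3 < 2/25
False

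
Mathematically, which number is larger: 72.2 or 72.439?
72.439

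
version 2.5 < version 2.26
True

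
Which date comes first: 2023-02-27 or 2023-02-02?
2023-02-02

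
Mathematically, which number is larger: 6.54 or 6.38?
6.54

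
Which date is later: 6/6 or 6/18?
6/18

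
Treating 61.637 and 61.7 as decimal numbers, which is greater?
61.7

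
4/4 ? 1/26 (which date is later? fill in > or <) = >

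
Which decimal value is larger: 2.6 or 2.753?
2.753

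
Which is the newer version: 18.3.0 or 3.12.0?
18.3.0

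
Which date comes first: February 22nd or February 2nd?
February 2nd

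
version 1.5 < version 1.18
True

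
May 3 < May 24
True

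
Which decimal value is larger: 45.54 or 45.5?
45.54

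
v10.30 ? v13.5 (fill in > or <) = <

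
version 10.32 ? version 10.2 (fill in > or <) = >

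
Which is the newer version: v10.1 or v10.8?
v10.8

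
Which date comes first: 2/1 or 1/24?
1/24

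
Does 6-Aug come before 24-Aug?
Yes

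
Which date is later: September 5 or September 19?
September 19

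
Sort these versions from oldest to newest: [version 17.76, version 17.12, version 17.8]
[version 17.8, version 17.12, version 17.76]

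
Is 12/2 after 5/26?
Yes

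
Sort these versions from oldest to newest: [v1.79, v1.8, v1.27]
[v1.8, v1.27, v1.79]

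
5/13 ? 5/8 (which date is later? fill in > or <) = >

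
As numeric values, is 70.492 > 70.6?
False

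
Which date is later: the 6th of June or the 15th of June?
the 15th of June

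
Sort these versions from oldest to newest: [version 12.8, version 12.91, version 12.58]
[version 12.8, version 12.58, version 12.91]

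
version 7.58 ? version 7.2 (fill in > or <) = >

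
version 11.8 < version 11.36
True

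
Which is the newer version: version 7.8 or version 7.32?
version 7.32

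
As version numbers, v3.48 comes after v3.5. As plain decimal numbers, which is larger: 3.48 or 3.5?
3.5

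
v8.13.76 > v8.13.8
True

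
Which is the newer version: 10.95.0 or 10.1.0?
10.95.0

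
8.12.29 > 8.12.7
True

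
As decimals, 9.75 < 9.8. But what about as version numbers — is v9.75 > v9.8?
True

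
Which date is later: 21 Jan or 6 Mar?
6 Mar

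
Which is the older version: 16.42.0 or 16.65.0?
16.42.0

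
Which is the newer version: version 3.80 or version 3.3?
version 3.80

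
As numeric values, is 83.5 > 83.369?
True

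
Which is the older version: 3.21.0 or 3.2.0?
3.2.0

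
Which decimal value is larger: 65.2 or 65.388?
65.388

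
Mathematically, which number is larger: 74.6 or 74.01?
74.6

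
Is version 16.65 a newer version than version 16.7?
Yes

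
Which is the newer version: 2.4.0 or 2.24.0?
2.24.0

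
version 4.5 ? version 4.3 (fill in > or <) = >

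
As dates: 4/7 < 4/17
True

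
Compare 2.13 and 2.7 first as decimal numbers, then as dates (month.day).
As decimals: 2.13 < 2.7. As dates: 2/13 is later than 2/7 (day 13 > day 7).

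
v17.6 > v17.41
False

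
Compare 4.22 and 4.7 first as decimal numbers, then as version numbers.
As decimals: 4.22 < 4.7. As versions: v4.22 > v4.7 (minor version 22 > 7).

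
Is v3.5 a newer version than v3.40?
No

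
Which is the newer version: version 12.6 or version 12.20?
version 12.20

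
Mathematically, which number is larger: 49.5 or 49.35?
49.5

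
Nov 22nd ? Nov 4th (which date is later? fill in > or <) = >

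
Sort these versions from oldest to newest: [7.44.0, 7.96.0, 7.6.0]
[7.6.0, 7.44.0, 7.96.0]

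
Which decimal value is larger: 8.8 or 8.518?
8.8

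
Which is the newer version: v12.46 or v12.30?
v12.46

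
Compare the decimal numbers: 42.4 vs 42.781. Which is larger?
42.781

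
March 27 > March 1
True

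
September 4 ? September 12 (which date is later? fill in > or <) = <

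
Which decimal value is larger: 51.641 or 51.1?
51.641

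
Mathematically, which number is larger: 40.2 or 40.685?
40.685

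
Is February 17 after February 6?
Yes. Day 17 comes after day 6 in February — this is a date comparison, not a decimal one (the decimal 2.17 would be smaller than 2.6).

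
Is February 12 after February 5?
Yes. Day 12 comes after day 5 in February — this is a date comparison, not a decimal one (the decimal 2.12 would be smaller than 2.5).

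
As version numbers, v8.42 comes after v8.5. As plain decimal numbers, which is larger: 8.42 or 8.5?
8.5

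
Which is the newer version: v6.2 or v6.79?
v6.79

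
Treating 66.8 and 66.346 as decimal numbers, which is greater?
66.8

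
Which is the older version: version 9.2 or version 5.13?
version 5.13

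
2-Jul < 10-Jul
True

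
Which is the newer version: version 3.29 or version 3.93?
version 3.93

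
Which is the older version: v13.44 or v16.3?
v13.44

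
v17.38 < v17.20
False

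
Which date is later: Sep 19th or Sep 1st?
Sep 19th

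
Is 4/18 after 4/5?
Yes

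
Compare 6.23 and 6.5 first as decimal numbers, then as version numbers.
As decimals: 6.23 < 6.5. As versions: v6.23 > v6.5 (minor version 23 > 5).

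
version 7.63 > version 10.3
False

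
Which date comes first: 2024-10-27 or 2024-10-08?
2024-10-08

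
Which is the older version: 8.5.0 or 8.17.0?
8.5.0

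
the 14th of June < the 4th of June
False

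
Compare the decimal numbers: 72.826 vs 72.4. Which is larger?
72.826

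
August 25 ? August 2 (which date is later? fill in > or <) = >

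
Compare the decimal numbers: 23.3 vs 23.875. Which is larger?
23.875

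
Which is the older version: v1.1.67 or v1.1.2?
v1.1.2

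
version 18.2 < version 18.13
True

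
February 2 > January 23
True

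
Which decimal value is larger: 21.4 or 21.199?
21.4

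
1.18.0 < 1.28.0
True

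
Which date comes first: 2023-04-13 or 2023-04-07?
2023-04-07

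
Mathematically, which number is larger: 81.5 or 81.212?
81.5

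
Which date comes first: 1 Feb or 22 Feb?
1 Feb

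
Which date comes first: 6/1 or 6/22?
6/1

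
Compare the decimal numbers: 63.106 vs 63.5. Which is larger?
63.5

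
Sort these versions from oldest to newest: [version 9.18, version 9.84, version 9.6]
[version 9.6, version 9.18, version 9.84]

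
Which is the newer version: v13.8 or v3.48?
v13.8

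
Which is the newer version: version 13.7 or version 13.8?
version 13.8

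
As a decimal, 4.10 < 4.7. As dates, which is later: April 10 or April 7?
April 10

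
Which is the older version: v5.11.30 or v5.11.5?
v5.11.5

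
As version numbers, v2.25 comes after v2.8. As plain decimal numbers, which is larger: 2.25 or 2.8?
2.8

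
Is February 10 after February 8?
Yes. Day 10 comes after day 8 in February — this is a date comparison, not a decimal one (the decimal 2.10 would be smaller than 2.8).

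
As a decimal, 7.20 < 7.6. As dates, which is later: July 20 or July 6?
July 20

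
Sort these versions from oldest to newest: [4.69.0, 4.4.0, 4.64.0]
[4.4.0, 4.64.0, 4.69.0]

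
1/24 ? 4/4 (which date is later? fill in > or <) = <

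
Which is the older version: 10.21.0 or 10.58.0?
10.21.0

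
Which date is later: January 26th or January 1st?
January 26th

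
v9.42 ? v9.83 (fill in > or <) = <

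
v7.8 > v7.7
True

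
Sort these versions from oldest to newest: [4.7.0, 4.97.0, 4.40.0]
[4.7.0, 4.40.0, 4.97.0]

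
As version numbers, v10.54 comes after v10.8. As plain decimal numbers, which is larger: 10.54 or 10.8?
10.8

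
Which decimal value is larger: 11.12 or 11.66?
11.66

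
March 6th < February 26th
False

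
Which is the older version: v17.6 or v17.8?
v17.6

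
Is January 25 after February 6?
No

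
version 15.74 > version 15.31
True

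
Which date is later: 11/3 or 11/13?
11/13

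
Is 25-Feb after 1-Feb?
Yes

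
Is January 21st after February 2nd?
No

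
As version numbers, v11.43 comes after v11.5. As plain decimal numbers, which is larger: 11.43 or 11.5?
11.5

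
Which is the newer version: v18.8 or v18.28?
v18.28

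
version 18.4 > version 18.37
False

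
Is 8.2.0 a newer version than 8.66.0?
No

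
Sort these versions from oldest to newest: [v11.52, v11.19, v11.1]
[v11.1, v11.19, v11.52]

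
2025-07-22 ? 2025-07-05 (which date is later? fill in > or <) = >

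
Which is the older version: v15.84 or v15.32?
v15.32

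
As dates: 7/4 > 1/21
True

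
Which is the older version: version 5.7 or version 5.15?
version 5.7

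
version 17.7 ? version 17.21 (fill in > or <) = <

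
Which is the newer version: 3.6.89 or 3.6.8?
3.6.89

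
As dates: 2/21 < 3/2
True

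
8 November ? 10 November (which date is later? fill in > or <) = <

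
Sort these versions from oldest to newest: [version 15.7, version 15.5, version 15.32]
[version 15.5, version 15.7, version 15.32]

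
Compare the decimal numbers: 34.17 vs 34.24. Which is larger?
34.24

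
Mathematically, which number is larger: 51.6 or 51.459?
51.6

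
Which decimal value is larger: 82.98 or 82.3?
82.98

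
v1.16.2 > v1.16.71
False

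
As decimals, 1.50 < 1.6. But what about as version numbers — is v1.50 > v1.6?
True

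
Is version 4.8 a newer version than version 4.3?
Yes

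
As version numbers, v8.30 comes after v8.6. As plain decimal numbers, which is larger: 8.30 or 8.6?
8.6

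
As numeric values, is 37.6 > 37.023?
True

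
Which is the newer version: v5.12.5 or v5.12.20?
v5.12.20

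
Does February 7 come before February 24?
Yes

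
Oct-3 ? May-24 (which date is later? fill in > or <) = >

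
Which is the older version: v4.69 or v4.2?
v4.2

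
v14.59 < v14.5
False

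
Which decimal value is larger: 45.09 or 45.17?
45.17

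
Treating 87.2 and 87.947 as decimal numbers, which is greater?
87.947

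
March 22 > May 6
False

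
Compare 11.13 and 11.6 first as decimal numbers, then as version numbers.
As decimals: 11.13 < 11.6. As versions: v11.13 > v11.6 (minor version 13 > 6).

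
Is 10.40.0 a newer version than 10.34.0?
Yes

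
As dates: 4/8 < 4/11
True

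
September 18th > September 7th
True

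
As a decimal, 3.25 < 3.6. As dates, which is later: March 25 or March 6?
March 25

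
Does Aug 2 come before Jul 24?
No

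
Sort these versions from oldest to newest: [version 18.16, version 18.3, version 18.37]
[version 18.3, version 18.16, version 18.37]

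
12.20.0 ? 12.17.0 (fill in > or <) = >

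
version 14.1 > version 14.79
False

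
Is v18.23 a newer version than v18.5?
Yes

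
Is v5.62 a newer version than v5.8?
Yes. Version numbers are compared segment by segment as integers, not as decimals: minor version 62 > 8, so v5.62 > v5.8 (even though the decimal 5.62 < 5.8).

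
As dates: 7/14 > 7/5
True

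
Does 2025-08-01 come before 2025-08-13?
Yes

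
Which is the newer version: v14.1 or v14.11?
v14.11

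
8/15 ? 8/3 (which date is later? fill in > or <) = >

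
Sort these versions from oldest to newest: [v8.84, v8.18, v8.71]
[v8.18, v8.71, v8.84]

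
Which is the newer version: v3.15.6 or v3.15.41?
v3.15.41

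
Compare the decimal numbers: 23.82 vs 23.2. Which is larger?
23.82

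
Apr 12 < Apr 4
False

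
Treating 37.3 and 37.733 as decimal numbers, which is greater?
37.733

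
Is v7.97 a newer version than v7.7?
Yes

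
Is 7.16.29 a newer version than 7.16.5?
Yes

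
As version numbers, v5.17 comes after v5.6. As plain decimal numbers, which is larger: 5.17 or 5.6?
5.6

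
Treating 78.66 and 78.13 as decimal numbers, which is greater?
78.66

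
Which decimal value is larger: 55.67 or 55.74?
55.74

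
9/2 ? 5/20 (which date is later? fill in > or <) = >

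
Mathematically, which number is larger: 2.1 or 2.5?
2.5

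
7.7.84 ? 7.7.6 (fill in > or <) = >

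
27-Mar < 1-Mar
False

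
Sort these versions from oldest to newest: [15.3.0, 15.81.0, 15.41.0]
[15.3.0, 15.41.0, 15.81.0]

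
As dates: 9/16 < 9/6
False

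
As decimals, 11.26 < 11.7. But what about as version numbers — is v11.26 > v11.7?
True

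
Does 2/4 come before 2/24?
Yes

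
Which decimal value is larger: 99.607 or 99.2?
99.607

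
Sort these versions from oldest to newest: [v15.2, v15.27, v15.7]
[v15.2, v15.7, v15.27]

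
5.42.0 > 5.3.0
True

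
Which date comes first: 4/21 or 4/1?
4/1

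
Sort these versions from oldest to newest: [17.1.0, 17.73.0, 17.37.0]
[17.1.0, 17.37.0, 17.73.0]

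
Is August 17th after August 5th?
Yes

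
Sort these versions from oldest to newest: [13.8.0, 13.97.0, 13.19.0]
[13.8.0, 13.19.0, 13.97.0]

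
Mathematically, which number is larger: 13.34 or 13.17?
13.34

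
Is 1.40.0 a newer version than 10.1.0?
No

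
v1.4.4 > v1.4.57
False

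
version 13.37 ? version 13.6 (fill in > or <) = >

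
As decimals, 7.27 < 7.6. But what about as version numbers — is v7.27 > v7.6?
True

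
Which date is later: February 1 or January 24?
February 1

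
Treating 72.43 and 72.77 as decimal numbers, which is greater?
72.77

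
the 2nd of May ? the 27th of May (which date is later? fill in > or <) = <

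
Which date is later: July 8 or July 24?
July 24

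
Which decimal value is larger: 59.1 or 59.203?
59.203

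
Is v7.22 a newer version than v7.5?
Yes. Version numbers are compared segment by segment as integers, not as decimals: minor version 22 > 5, so v7.22 > v7.5 (even though the decimal 7.22 < 7.5).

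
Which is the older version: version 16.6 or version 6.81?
version 6.81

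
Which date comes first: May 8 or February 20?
February 20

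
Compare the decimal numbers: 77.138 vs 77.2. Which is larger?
77.2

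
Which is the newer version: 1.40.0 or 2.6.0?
2.6.0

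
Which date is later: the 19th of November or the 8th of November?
the 19th of November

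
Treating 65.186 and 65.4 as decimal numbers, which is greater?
65.4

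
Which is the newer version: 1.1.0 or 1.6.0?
1.6.0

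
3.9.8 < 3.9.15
True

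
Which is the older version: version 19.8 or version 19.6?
version 19.6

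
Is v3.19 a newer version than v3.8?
Yes. Version numbers are compared segment by segment as integers, not as decimals: minor version 19 > 8, so v3.19 > v3.8 (even though the decimal 3.19 < 3.8).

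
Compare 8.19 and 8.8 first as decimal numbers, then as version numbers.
As decimals: 8.19 < 8.8. As versions: v8.19 > v8.8 (minor version 19 > 8).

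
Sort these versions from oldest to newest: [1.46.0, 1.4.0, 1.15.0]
[1.4.0, 1.15.0, 1.46.0]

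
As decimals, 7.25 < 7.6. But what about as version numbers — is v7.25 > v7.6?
True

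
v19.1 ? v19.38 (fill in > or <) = <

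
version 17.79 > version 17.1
True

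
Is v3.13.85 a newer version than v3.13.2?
Yes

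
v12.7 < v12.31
True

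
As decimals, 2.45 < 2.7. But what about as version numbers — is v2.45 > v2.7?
True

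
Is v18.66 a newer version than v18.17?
Yes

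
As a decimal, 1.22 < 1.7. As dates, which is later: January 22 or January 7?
January 22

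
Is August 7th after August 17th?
No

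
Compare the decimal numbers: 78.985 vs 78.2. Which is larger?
78.985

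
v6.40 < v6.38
False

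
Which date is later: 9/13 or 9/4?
9/13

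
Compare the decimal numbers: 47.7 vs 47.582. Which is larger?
47.7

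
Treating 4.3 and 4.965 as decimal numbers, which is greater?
4.965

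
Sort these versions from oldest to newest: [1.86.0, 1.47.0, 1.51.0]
[1.47.0, 1.51.0, 1.86.0]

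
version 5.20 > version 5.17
True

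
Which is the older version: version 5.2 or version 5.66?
version 5.2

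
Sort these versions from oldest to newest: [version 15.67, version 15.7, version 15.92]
[version 15.7, version 15.67, version 15.92]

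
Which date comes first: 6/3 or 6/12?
6/3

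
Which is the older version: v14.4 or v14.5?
v14.4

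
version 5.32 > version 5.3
True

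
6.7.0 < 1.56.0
False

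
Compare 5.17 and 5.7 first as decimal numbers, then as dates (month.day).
As decimals: 5.17 < 5.7. As dates: 5/17 is later than 5/7 (day 17 > day 7).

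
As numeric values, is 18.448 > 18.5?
False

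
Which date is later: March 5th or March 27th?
March 27th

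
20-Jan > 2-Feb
False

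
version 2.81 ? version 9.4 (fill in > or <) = <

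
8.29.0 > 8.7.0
True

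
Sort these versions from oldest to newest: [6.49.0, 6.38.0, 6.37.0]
[6.37.0, 6.38.0, 6.49.0]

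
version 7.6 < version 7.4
False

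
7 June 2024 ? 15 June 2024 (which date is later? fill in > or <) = <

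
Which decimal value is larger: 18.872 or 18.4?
18.872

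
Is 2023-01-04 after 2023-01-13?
No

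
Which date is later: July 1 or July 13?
July 13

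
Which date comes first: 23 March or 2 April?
23 March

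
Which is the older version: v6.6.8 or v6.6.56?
v6.6.8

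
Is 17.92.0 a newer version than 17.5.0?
Yes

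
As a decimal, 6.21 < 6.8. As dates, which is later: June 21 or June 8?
June 21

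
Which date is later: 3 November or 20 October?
3 November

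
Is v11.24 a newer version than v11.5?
Yes. Version numbers are compared segment by segment as integers, not as decimals: minor version 24 > 5, so v11.24 > v11.5 (even though the decimal 11.24 < 11.5).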